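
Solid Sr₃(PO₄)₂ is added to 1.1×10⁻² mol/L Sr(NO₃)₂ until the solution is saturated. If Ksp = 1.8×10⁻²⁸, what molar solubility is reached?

5.8×10⁻¹² M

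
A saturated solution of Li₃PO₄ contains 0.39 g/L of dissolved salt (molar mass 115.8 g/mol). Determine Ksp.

Ksp = 3.5×10⁻⁹

Molar solubility s = (0.39 g/L) / (115.8 g/mol) = 3.368×10⁻³ mol/L
Li₃PO₄(s) ⇌ 3 Li⁺(aq) + PO₄³⁻(aq)
For each mole of Li₃PO₄ that dissolves per liter, [Li⁺] = 3s and [PO₄³⁻] = s; let s denote this solubility.
Ksp = [Li⁺]^3[PO₄³⁻] = (3s)^3 · s = 27s^4
Ksp = 27 × (3.368×10⁻³)^4 = 3.5×10⁻⁹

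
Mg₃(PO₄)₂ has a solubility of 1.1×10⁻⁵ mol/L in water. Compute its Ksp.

Ksp = 1.7×10⁻²³

Mg₃(PO₄)₂(s) ⇌ 3 Mg²⁺(aq) + 2 PO₄³⁻(aq)
Call the molar solubility s, so that [Mg²⁺] = 3s and [PO₄³⁻] = 2s.
Ksp = [Mg²⁺]^3[PO₄³⁻]^2 = (3s)^3 · (2s)^2 = 108s^5
Ksp = 108 × (1.1×10⁻⁵)^5 = 1.7×10⁻²³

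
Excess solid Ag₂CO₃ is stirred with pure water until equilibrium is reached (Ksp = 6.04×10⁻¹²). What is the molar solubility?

1.15×10⁻⁴ M

Ag₂CO₃(s) ⇌ 2 Ag⁺(aq) + CO₃²⁻(aq)
If s mol/L of Ag₂CO₃ dissolves, [Ag⁺] = 2s and [CO₃²⁻] = s.
Ksp = [Ag⁺]^2[CO₃²⁻] = (2s)^2 · s = 4s^3
4s^3 = 6.04×10⁻¹²  ⇒  s^3 = 1.51×10⁻¹²
s = (1.51×10⁻¹²)^(1/3) = 1.15×10⁻⁴ M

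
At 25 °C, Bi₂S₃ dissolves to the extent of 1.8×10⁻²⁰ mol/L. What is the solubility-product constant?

Ksp = 2.0×10⁻⁹⁷

Bi₂S₃(s) ⇌ 2 Bi³⁺(aq) + 3 S²⁻(aq)
If s mol/L of Bi₂S₃ dissolves, [Bi³⁺] = 2s and [S²⁻] = 3s.
Ksp = [Bi³⁺]^2[S²⁻]^3 = (2s)^2 · (3s)^3 = 108s^5
Ksp = 108 × (1.8×10⁻²⁰)^5 = 2.0×10⁻⁹⁷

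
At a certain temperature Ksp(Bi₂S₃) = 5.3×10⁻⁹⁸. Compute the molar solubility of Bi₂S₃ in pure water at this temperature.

1.4×10⁻²⁰ M

Bi₂S₃(s) ⇌ 2 Bi³⁺(aq) + 3 S²⁻(aq)
Let s be the molar solubility. Then [Bi³⁺] = 2s and [S²⁻] = 3s.
Ksp = [Bi³⁺]^2[S²⁻]^3 = (2s)^2 · (3s)^3 = 108s^5
108s^5 = 5.3×10⁻⁹⁸  ⇒  s^5 = 4.9×10⁻¹⁰⁰
Taking the 5th root, s = 1.4×10⁻²⁰ mol L⁻¹.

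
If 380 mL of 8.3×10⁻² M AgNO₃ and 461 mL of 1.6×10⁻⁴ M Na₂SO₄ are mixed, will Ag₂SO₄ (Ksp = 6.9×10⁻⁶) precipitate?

Total volume after mixing = 380 + 461 = 841 mL.
[Ag⁺] = (8.3×10⁻²)(380)/841 = 3.8×10⁻² M
[SO₄²⁻] = (1.6×10⁻⁴)(461)/841 = 8.8×10⁻⁵ M
Q = [Ag⁺]^2[SO₄²⁻] = 1.2×10⁻⁷
Q = 1.2×10⁻⁷ < Ksp = 6.9×10⁻⁶, so the solution is unsaturated and no precipitate forms.

No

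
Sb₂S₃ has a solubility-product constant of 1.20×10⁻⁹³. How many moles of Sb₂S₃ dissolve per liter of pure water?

1.02×10⁻¹⁹ M

Sb₂S₃(s) ⇌ 2 Sb³⁺(aq) + 3 S²⁻(aq)
Call the molar solubility s, so that [Sb³⁺] = 2s and [S²⁻] = 3s.
Ksp = [Sb³⁺]^2[S²⁻]^3 = (2s)^2 · (3s)^3 = 108s^5
108s^5 = 1.20×10⁻⁹³  ⇒  s^5 = 1.11×10⁻⁹⁵
Taking the 5th root, s = 1.02×10⁻¹⁹ mol/L.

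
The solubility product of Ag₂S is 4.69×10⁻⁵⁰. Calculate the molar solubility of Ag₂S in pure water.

Ag₂S(s) ⇌ 2 Ag⁺(aq) + S²⁻(aq)
Call the molar solubility s, so that [Ag⁺] = 2s and [S²⁻] = s.
Ksp = [Ag⁺]^2[S²⁻] = (2s)^2 · s = 4s^3
4s^3 = 4.69×10⁻⁵⁰  ⇒  s^3 = 1.17×10⁻⁵⁰
s = (1.17×10⁻⁵⁰)^(1/3) = 2.27×10⁻¹⁷ M

2.27×10⁻¹⁷ M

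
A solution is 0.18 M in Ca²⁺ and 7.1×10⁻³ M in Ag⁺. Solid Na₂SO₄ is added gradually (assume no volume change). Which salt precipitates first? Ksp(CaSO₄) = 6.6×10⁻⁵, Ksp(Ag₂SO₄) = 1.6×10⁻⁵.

CaSO₄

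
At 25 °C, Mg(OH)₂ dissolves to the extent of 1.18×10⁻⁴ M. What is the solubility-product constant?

Ksp = 6.57×10⁻¹²

Mg(OH)₂(s) ⇌ Mg²⁺(aq) + 2 OH⁻(aq)
With molar solubility s: [Mg²⁺] = s, [OH⁻] = 2s.
Ksp = [Mg²⁺][OH⁻]^2 = s · (2s)^2 = 4s^3
Ksp = 4 × (1.18×10⁻⁴)^3 = 6.57×10⁻¹²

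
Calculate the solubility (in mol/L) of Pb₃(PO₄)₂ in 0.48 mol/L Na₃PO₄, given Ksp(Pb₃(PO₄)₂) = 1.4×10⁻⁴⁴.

Pb₃(PO₄)₂(s) ⇌ 3 Pb²⁺(aq) + 2 PO₄³⁻(aq)
Let s be the solubility of Pb₃(PO₄)₂ here. The common ion gives [PO₄³⁻] ≈ 0.48 mol/L, and [Pb²⁺] = 3s.
Ksp = [Pb²⁺]^3[PO₄³⁻]^2 = (3s)^3(0.48)^2
(3s)^3 = 1.4×10⁻⁴⁴ / (0.48)^2 = 6.1×10⁻⁴⁴
s = 1.3×10⁻¹⁵ mol/L

1.3×10⁻¹⁵ M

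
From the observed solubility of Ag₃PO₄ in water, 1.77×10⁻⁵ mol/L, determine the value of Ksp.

Ag₃PO₄(s) ⇌ 3 Ag⁺(aq) + PO₄³⁻(aq)
If s mol/L of Ag₃PO₄ dissolves, [Ag⁺] = 3s and [PO₄³⁻] = s.
Ksp = [Ag⁺]^3[PO₄³⁻] = (3s)^3 · s = 27s^4
Ksp = 27 × (1.77×10⁻⁵)^4 = 2.65×10⁻¹⁸

Ksp = 2.65×10⁻¹⁸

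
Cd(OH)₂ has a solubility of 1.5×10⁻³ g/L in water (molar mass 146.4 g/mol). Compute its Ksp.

Ksp = 4.3×10⁻¹⁵

Convert to molarity: s = 1.5×10⁻³ / 146.4 = 1.025×10⁻⁵ mol/L
Cd(OH)₂(s) ⇌ Cd²⁺(aq) + 2 OH⁻(aq)
Call the molar solubility s, so that [Cd²⁺] = s and [OH⁻] = 2s.
Ksp = [Cd²⁺][OH⁻]^2 = s · (2s)^2 = 4s^3
Ksp = 4 × (1.025×10⁻⁵)^3 = 4.3×10⁻¹⁵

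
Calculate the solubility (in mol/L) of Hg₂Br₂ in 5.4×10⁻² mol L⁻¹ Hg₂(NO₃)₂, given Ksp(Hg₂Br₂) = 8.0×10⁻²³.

Hg₂Br₂(s) ⇌ Hg₂²⁺(aq) + 2 Br⁻(aq)
Hg₂²⁺ is already present at 5.4×10⁻² mol L⁻¹. If s mol/L of Hg₂Br₂ dissolves, [Br⁻] = 2s while [Hg₂²⁺] ≈ 5.4×10⁻² mol L⁻¹.
Ksp = [Hg₂²⁺][Br⁻]^2 = (5.4×10⁻²)(2s)^2
(2s)^2 = 8.0×10⁻²³ / (5.4×10⁻²) = 1.5×10⁻²¹
s = 1.9×10⁻¹¹ mol L⁻¹

1.9×10⁻¹¹ M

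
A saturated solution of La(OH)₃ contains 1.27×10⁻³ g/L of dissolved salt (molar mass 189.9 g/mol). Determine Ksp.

Ksp = 5.40×10⁻²⁰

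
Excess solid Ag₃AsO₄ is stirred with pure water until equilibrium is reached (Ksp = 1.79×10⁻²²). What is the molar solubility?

1.60×10⁻⁶ M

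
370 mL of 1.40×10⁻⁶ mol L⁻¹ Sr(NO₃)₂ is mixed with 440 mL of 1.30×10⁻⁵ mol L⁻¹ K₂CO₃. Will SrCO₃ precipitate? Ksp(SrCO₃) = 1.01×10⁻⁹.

After mixing, V = 370 mL + 440 mL = 810 mL.
[Sr²⁺] = (1.40×10⁻⁶)(370)/810 = 6.40×10⁻⁷ mol L⁻¹
[CO₃²⁻] = (1.30×10⁻⁵)(440)/810 = 7.06×10⁻⁶ mol L⁻¹
Q = [Sr²⁺][CO₃²⁻] = 4.52×10⁻¹²
Q < Ksp (4.52×10⁻¹² vs 1.01×10⁻⁹); the solution remains unsaturated and no precipitate forms.

No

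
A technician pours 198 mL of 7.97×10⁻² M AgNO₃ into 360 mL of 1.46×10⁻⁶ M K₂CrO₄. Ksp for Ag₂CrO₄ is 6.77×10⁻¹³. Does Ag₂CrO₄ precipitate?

Yes

Total volume after mixing = 198 + 360 = 558 mL.
[Ag⁺] = (7.97×10⁻²)(198)/558 = 2.83×10⁻² M
[CrO₄²⁻] = (1.46×10⁻⁶)(360)/558 = 9.42×10⁻⁷ M
Q = [Ag⁺]^2[CrO₄²⁻] = 7.53×10⁻¹⁰
Since Q (7.53×10⁻¹⁰) exceeds Ksp (6.77×10⁻¹³), Ag₂CrO₄ will precipitate.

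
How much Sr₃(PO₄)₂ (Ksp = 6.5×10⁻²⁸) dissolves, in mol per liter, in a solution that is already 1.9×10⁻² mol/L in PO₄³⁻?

4.1×10⁻⁹ M

Sr₃(PO₄)₂(s) ⇌ 3 Sr²⁺(aq) + 2 PO₄³⁻(aq)
Let s be the solubility of Sr₃(PO₄)₂ here. The common ion gives [PO₄³⁻] ≈ 1.9×10⁻² mol/L, and [Sr²⁺] = 3s.
Ksp = [Sr²⁺]^3[PO₄³⁻]^2 = (3s)^3(1.9×10⁻²)^2
(3s)^3 = 6.5×10⁻²⁸ / (1.9×10⁻²)^2 = 1.8×10⁻²⁴
s = 4.1×10⁻⁹ mol/L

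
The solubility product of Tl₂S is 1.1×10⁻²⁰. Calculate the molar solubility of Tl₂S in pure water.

1.4×10⁻⁷ M

Tl₂S(s) ⇌ 2 Tl⁺(aq) + S²⁻(aq)
With molar solubility s: [Tl⁺] = 2s, [S²⁻] = s.
Ksp = [Tl⁺]^2[S²⁻] = (2s)^2 · s = 4s^3
4s^3 = 1.1×10⁻²⁰  ⇒  s^3 = 2.8×10⁻²¹
Taking the 3rd root, s = 1.4×10⁻⁷ M.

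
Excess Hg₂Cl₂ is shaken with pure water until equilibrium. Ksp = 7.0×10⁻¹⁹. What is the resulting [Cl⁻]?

1.1×10⁻⁶ M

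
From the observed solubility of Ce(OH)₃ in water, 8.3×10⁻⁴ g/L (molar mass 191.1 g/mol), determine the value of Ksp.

Convert to molarity: s = 8.3×10⁻⁴ / 191.1 = 4.343×10⁻⁶ mol/L
Ce(OH)₃(s) ⇌ Ce³⁺(aq) + 3 OH⁻(aq)
If s mol/L of Ce(OH)₃ dissolves, [Ce³⁺] = s and [OH⁻] = 3s.
Ksp = [Ce³⁺][OH⁻]^3 = s · (3s)^3 = 27s^4
Ksp = 27 × (4.343×10⁻⁶)^4 = 9.6×10⁻²¹

Ksp = 9.6×10⁻²¹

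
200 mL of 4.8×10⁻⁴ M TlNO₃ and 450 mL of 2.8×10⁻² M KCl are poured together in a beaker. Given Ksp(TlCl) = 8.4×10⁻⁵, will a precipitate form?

No

The combined volume is 650 mL.
[Tl⁺] = (4.8×10⁻⁴)(200)/650 = 1.5×10⁻⁴ M
[Cl⁻] = (2.8×10⁻²)(450)/650 = 1.9×10⁻² M
Q = [Tl⁺][Cl⁻] = 2.9×10⁻⁶
Q = 2.9×10⁻⁶ < Ksp = 8.4×10⁻⁵, so the solution is unsaturated and no precipitate forms.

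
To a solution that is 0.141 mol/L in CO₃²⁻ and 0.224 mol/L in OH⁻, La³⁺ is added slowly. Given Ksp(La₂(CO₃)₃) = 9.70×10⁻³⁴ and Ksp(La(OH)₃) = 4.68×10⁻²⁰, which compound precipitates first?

Precipitation of each salt begins when its ion product equals Ksp.
For La₂(CO₃)₃: [La³⁺] = (Ksp/[CO₃²⁻]^3)^(1/2) = 5.88×10⁻¹⁶ mol/L
For La(OH)₃: [La³⁺] = (Ksp/[OH⁻]^3) = 4.16×10⁻¹⁸ mol/L
The smaller threshold [La³⁺] is reached first, so La(OH)₃ precipitates first.

La(OH)₃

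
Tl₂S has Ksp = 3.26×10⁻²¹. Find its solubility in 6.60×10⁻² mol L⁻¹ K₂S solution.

1.11×10⁻¹⁰ M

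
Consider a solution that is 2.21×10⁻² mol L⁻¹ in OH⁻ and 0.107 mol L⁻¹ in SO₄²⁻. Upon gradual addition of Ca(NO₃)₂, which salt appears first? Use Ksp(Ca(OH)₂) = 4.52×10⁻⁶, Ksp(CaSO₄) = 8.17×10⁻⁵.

CaSO₄

Each salt precipitates once Q = Ksp for that salt.
For Ca(OH)₂: [Ca²⁺] = (Ksp/[OH⁻]^2) = 9.25×10⁻³ mol L⁻¹
For CaSO₄: [Ca²⁺] = (Ksp/[SO₄²⁻]) = 7.64×10⁻⁴ mol L⁻¹
Since CaSO₄ needs less Ca²⁺ to reach saturation, it precipitates first.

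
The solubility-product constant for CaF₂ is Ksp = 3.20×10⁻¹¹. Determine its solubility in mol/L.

2.00×10⁻⁴ M

CaF₂(s) ⇌ Ca²⁺(aq) + 2 F⁻(aq)
Call the molar solubility s, so that [Ca²⁺] = s and [F⁻] = 2s.
Ksp = [Ca²⁺][F⁻]^2 = s · (2s)^2 = 4s^3
4s^3 = 3.20×10⁻¹¹  ⇒  s^3 = 8.00×10⁻¹²
Taking the 3rd root, s = 2.00×10⁻⁴ mol/L.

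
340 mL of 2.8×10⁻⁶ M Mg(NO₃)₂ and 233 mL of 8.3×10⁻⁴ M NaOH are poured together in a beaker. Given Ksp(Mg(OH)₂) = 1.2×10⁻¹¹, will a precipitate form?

No

Total volume after mixing = 340 + 233 = 573 mL.
[Mg²⁺] = (2.8×10⁻⁶)(340)/573 = 1.7×10⁻⁶ M
[OH⁻] = (8.3×10⁻⁴)(233)/573 = 3.4×10⁻⁴ M
Q = [Mg²⁺][OH⁻]^2 = 1.9×10⁻¹³
Since Q (1.9×10⁻¹³) is less than Ksp (1.2×10⁻¹¹), no Mg(OH)₂ precipitates.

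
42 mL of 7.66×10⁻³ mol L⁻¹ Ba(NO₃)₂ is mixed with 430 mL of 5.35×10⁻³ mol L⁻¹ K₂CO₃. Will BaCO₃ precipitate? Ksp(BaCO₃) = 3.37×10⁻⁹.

Yes

The combined volume is 472 mL.
[Ba²⁺] = (7.66×10⁻³)(42)/472 = 6.82×10⁻⁴ mol L⁻¹
[CO₃²⁻] = (5.35×10⁻³)(430)/472 = 4.87×10⁻³ mol L⁻¹
Q = [Ba²⁺][CO₃²⁻] = 3.32×10⁻⁶
Q = 3.32×10⁻⁶ > Ksp = 3.37×10⁻⁹, so the solution is supersaturated and BaCO₃ precipitates.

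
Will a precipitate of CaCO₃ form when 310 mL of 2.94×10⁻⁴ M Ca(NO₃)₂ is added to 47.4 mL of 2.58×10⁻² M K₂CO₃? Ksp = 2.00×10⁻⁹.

The combined volume is 357.4 mL.
[Ca²⁺] = (2.94×10⁻⁴)(310)/357.4 = 2.55×10⁻⁴ M
[CO₃²⁻] = (2.58×10⁻²)(47.4)/357.4 = 3.42×10⁻³ M
Q = [Ca²⁺][CO₃²⁻] = 8.73×10⁻⁷
Because Q > Ksp (8.73×10⁻⁷ vs 2.00×10⁻⁹), a precipitate of CaCO₃ forms.

Yes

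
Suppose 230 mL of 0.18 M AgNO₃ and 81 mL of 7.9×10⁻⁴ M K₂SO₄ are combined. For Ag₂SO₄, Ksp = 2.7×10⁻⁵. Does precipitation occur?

The combined volume is 311 mL.
[Ag⁺] = (0.18)(230)/311 = 0.13 M
[SO₄²⁻] = (7.9×10⁻⁴)(81)/311 = 2.1×10⁻⁴ M
Q = [Ag⁺]^2[SO₄²⁻] = 3.6×10⁻⁶
Since Q (3.6×10⁻⁶) is less than Ksp (2.7×10⁻⁵), no Ag₂SO₄ precipitates.

No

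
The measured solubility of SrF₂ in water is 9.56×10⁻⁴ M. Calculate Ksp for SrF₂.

SrF₂(s) ⇌ Sr²⁺(aq) + 2 F⁻(aq)
Call the molar solubility s, so that [Sr²⁺] = s and [F⁻] = 2s.
Ksp = [Sr²⁺][F⁻]^2 = s · (2s)^2 = 4s^3
Ksp = 4 × (9.56×10⁻⁴)^3 = 3.49×10⁻⁹

Ksp = 3.49×10⁻⁹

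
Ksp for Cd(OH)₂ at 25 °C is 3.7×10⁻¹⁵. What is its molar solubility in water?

Cd(OH)₂(s) ⇌ Cd²⁺(aq) + 2 OH⁻(aq)
If s mol/L of Cd(OH)₂ dissolves, [Cd²⁺] = s and [OH⁻] = 2s.
Ksp = [Cd²⁺][OH⁻]^2 = s · (2s)^2 = 4s^3
4s^3 = 3.7×10⁻¹⁵  ⇒  s^3 = 9.3×10⁻¹⁶
Taking the 3rd root, s = 9.7×10⁻⁶ mol/L.

9.7×10⁻⁶ M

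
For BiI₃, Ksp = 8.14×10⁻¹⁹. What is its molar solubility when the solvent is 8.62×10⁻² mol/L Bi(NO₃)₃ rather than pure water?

7.05×10⁻⁷ M

BiI₃(s) ⇌ Bi³⁺(aq) + 3 I⁻(aq)
With Bi³⁺ already at 8.62×10⁻² mol/L and s small, take [Bi³⁺] ≈ 8.62×10⁻² mol/L and [I⁻] = 3s.
Ksp = [Bi³⁺][I⁻]^3 = (8.62×10⁻²)(3s)^3
(3s)^3 = 8.14×10⁻¹⁹ / (8.62×10⁻²) = 9.44×10⁻¹⁸
s = 7.05×10⁻⁷ mol/L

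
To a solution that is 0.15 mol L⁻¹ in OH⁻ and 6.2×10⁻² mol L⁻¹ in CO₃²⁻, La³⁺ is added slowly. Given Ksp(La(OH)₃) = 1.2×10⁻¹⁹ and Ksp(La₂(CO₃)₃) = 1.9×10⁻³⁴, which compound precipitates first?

Each salt precipitates once Q = Ksp for that salt.
For La(OH)₃: [La³⁺] = (Ksp/[OH⁻]^3) = 3.6×10⁻¹⁷ mol L⁻¹
For La₂(CO₃)₃: [La³⁺] = (Ksp/[CO₃²⁻]^3)^(1/2) = 8.9×10⁻¹⁶ mol L⁻¹
La(OH)₃ requires the lower [La³⁺], so it precipitates first.

La(OH)₃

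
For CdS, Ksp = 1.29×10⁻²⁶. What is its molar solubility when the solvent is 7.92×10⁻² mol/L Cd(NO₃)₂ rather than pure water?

CdS(s) ⇌ Cd²⁺(aq) + S²⁻(aq)
With Cd²⁺ already at 7.92×10⁻² mol/L and s small, take [Cd²⁺] ≈ 7.92×10⁻² mol/L and [S²⁻] = s.
Ksp = [Cd²⁺][S²⁻] = (7.92×10⁻²)s
s = 1.29×10⁻²⁶ / (7.92×10⁻²) = 1.63×10⁻²⁵
s = 1.63×10⁻²⁵ mol/L

1.63×10⁻²⁵ M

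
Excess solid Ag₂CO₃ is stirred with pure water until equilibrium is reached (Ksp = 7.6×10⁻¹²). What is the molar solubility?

Ag₂CO₃(s) ⇌ 2 Ag⁺(aq) + CO₃²⁻(aq)
If s mol/L of Ag₂CO₃ dissolves, [Ag⁺] = 2s and [CO₃²⁻] = s.
Ksp = [Ag⁺]^2[CO₃²⁻] = (2s)^2 · s = 4s^3
4s^3 = 7.6×10⁻¹²  ⇒  s^3 = 1.9×10⁻¹²
Taking the 3rd root, s = 1.2×10⁻⁴ mol L⁻¹.

1.2×10⁻⁴ M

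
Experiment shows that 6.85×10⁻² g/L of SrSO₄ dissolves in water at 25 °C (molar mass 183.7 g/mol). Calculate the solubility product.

Ksp = 1.39×10⁻⁷

Molar solubility s = (6.85×10⁻² g/L) / (183.7 g/mol) = 3.7289×10⁻⁴ mol/L
SrSO₄(s) ⇌ Sr²⁺(aq) + SO₄²⁻(aq)
For each mole of SrSO₄ that dissolves per liter, [Sr²⁺] = s and [SO₄²⁻] = s; let s denote this solubility.
Ksp = [Sr²⁺][SO₄²⁻] = s · s = s^2
Ksp = (3.7289×10⁻⁴)^2 = 1.39×10⁻⁷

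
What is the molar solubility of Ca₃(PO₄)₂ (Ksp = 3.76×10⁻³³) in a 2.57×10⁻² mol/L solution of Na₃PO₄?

5.95×10⁻¹¹ M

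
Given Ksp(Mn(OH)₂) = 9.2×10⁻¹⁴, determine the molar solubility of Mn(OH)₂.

2.8×10⁻⁵ M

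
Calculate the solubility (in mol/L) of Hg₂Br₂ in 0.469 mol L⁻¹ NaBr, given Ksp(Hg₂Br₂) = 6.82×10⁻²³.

3.10×10⁻²² M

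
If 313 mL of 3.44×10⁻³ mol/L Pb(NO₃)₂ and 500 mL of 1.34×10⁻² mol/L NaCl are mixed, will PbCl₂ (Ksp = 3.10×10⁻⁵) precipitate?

No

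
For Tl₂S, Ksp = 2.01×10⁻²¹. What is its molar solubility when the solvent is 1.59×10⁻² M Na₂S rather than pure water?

Tl₂S(s) ⇌ 2 Tl⁺(aq) + S²⁻(aq)
S²⁻ is already present at 1.59×10⁻² M. If s mol/L of Tl₂S dissolves, [Tl⁺] = 2s while [S²⁻] ≈ 1.59×10⁻² M.
Ksp = [Tl⁺]^2[S²⁻] = (2s)^2(1.59×10⁻²)
(2s)^2 = 2.01×10⁻²¹ / (1.59×10⁻²) = 1.26×10⁻¹⁹
s = 1.78×10⁻¹⁰ M

1.78×10⁻¹⁰ M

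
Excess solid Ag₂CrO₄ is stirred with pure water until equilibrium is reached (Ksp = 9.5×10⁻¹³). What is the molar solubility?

Ag₂CrO₄(s) ⇌ 2 Ag⁺(aq) + CrO₄²⁻(aq)
Call the molar solubility s, so that [Ag⁺] = 2s and [CrO₄²⁻] = s.
Ksp = [Ag⁺]^2[CrO₄²⁻] = (2s)^2 · s = 4s^3
4s^3 = 9.5×10⁻¹³  ⇒  s^3 = 2.4×10⁻¹³
s = 6.2×10⁻⁵ mol/L

6.2×10⁻⁵ M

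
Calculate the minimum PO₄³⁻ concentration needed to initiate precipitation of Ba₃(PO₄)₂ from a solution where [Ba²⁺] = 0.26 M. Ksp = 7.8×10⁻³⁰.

Precipitation of each salt begins when its ion product equals Ksp.
Ba₃(PO₄)₂(s) ⇌ 3 Ba²⁺(aq) + 2 PO₄³⁻(aq)
Ksp = [Ba²⁺]^3[PO₄³⁻]^2 = [PO₄³⁻]^2(0.26)^3
[PO₄³⁻]^2 = 7.8×10⁻³⁰ / (0.26)^3 = 4.4×10⁻²⁸
[PO₄³⁻] = 2.1×10⁻¹⁴ M

2.1×10⁻¹⁴ M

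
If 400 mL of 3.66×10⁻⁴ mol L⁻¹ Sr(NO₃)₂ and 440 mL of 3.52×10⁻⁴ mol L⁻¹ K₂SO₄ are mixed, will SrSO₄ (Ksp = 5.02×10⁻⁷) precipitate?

Total volume after mixing = 400 + 440 = 840 mL.
[Sr²⁺] = (3.66×10⁻⁴)(400)/840 = 1.74×10⁻⁴ mol L⁻¹
[SO₄²⁻] = (3.52×10⁻⁴)(440)/840 = 1.84×10⁻⁴ mol L⁻¹
Q = [Sr²⁺][SO₄²⁻] = 3.21×10⁻⁸
Q = 3.21×10⁻⁸ < Ksp = 5.02×10⁻⁷, so the solution is unsaturated and no precipitate forms.

No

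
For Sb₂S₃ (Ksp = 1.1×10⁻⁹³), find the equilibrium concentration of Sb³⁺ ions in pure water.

2.0×10⁻¹⁹ M

Sb₂S₃(s) ⇌ 2 Sb³⁺(aq) + 3 S²⁻(aq)
Call the molar solubility s, so that [Sb³⁺] = 2s and [S²⁻] = 3s.
Ksp = [Sb³⁺]^2[S²⁻]^3 = (2s)^2 · (3s)^3 = 108s^5 = 1.1×10⁻⁹³
s = 1.0×10⁻¹⁹ M
[Sb³⁺] = 2s = 2.0×10⁻¹⁹ M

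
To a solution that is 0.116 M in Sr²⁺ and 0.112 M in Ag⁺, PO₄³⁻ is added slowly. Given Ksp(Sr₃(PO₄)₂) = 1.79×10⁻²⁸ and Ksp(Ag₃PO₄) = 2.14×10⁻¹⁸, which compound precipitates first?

A salt starts to precipitate once the ion product Q reaches its Ksp.
For Sr₃(PO₄)₂: [PO₄³⁻] = (Ksp/[Sr²⁺]^3)^(1/2) = 3.39×10⁻¹³ M
For Ag₃PO₄: [PO₄³⁻] = (Ksp/[Ag⁺]^3) = 1.52×10⁻¹⁵ M
Ag₃PO₄ requires the lower [PO₄³⁻], so it precipitates first.

Ag₃PO₄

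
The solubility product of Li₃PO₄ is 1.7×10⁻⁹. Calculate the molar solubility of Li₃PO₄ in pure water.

Li₃PO₄(s) ⇌ 3 Li⁺(aq) + PO₄³⁻(aq)
Let s be the molar solubility. Then [Li⁺] = 3s and [PO₄³⁻] = s.
Ksp = [Li⁺]^3[PO₄³⁻] = (3s)^3 · s = 27s^4
27s^4 = 1.7×10⁻⁹  ⇒  s^4 = 6.3×10⁻¹¹
s = (6.3×10⁻¹¹)^(1/4) = 2.8×10⁻³ M

2.8×10⁻³ M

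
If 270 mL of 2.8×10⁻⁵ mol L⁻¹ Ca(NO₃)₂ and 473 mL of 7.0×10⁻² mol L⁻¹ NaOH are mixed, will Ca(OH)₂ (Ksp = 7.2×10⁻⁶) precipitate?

Total volume after mixing = 270 + 473 = 743 mL.
[Ca²⁺] = (2.8×10⁻⁵)(270)/743 = 1.0×10⁻⁵ mol L⁻¹
[OH⁻] = (7.0×10⁻²)(473)/743 = 4.5×10⁻² mol L⁻¹
Q = [Ca²⁺][OH⁻]^2 = 2.0×10⁻⁸
Q < Ksp (2.0×10⁻⁸ vs 7.2×10⁻⁶); the solution remains unsaturated and no precipitate forms.

No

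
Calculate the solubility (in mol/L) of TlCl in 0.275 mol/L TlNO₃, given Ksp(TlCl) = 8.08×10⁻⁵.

2.94×10⁻⁴ M

TlCl(s) ⇌ Tl⁺(aq) + Cl⁻(aq)
With Tl⁺ already at 0.275 mol/L and s small, take [Tl⁺] ≈ 0.275 mol/L and [Cl⁻] = s.
Ksp = [Tl⁺][Cl⁻] = (0.275)s
s = 8.08×10⁻⁵ / (0.275) = 2.94×10⁻⁴
s = 2.94×10⁻⁴ mol/L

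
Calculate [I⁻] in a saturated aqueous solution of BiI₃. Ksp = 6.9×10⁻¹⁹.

3.8×10⁻⁵ M

BiI₃(s) ⇌ Bi³⁺(aq) + 3 I⁻(aq)
Let s be the molar solubility. Then [Bi³⁺] = s and [I⁻] = 3s.
Ksp = [Bi³⁺][I⁻]^3 = s · (3s)^3 = 27s^4 = 6.9×10⁻¹⁹
s = 1.3×10⁻⁵ mol L⁻¹
[I⁻] = 3s = 3.8×10⁻⁵ mol L⁻¹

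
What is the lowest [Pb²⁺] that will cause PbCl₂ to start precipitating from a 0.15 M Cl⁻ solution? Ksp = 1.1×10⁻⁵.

4.9×10⁻⁴ M

Precipitation begins when Q = Ksp.
PbCl₂(s) ⇌ Pb²⁺(aq) + 2 Cl⁻(aq)
Ksp = [Pb²⁺][Cl⁻]^2 = [Pb²⁺](0.15)^2
[Pb²⁺] = 1.1×10⁻⁵ / (0.15)^2 = 4.9×10⁻⁴
[Pb²⁺] = 4.9×10⁻⁴ M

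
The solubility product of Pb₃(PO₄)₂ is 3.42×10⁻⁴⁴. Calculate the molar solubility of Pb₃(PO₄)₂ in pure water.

Pb₃(PO₄)₂(s) ⇌ 3 Pb²⁺(aq) + 2 PO₄³⁻(aq)
Call the molar solubility s, so that [Pb²⁺] = 3s and [PO₄³⁻] = 2s.
Ksp = [Pb²⁺]^3[PO₄³⁻]^2 = (3s)^3 · (2s)^2 = 108s^5
108s^5 = 3.42×10⁻⁴⁴  ⇒  s^5 = 3.17×10⁻⁴⁶
s = (3.17×10⁻⁴⁶)^(1/5) = 7.95×10⁻¹⁰ M

7.95×10⁻¹⁰ M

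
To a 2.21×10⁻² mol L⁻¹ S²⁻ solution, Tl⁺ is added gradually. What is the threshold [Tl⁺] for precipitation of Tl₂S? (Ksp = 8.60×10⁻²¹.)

6.24×10⁻¹⁰ M

Precipitation of each salt begins when its ion product equals Ksp.
Tl₂S(s) ⇌ 2 Tl⁺(aq) + S²⁻(aq)
Ksp = [Tl⁺]^2[S²⁻] = [Tl⁺]^2(2.21×10⁻²)
[Tl⁺]^2 = 8.60×10⁻²¹ / (2.21×10⁻²) = 3.89×10⁻¹⁹
[Tl⁺] = 6.24×10⁻¹⁰ mol L⁻¹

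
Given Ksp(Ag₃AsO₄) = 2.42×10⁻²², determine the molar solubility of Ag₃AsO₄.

1.73×10⁻⁶ M

Ag₃AsO₄(s) ⇌ 3 Ag⁺(aq) + AsO₄³⁻(aq)
If s mol/L of Ag₃AsO₄ dissolves, [Ag⁺] = 3s and [AsO₄³⁻] = s.
Ksp = [Ag⁺]^3[AsO₄³⁻] = (3s)^3 · s = 27s^4
27s^4 = 2.42×10⁻²²  ⇒  s^4 = 8.96×10⁻²⁴
s = 1.73×10⁻⁶ mol/L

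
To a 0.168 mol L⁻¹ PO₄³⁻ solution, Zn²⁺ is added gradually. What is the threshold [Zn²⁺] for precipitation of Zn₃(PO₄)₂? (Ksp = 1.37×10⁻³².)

Precipitation begins when Q = Ksp.
Zn₃(PO₄)₂(s) ⇌ 3 Zn²⁺(aq) + 2 PO₄³⁻(aq)
Ksp = [Zn²⁺]^3[PO₄³⁻]^2 = [Zn²⁺]^3(0.168)^2
[Zn²⁺]^3 = 1.37×10⁻³² / (0.168)^2 = 4.85×10⁻³¹
[Zn²⁺] = 7.86×10⁻¹¹ mol L⁻¹

7.86×10⁻¹¹ M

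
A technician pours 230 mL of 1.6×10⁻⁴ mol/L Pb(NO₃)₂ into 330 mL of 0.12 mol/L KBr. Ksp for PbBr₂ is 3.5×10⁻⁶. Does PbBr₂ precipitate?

No

The combined volume is 560 mL.
[Pb²⁺] = (1.6×10⁻⁴)(230)/560 = 6.6×10⁻⁵ mol/L
[Br⁻] = (0.12)(330)/560 = 7.1×10⁻² mol/L
Q = [Pb²⁺][Br⁻]^2 = 3.3×10⁻⁷
Q = 3.3×10⁻⁷ < Ksp = 3.5×10⁻⁶, so the solution is unsaturated and no precipitate forms.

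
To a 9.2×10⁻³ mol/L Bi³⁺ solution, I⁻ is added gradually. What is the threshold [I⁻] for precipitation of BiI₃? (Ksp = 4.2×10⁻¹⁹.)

A salt starts to precipitate once the ion product Q reaches its Ksp.
BiI₃(s) ⇌ Bi³⁺(aq) + 3 I⁻(aq)
Ksp = [Bi³⁺][I⁻]^3 = [I⁻]^3(9.2×10⁻³)
[I⁻]^3 = 4.2×10⁻¹⁹ / (9.2×10⁻³) = 4.6×10⁻¹⁷
[I⁻] = 3.6×10⁻⁶ mol/L

3.6×10⁻⁶ M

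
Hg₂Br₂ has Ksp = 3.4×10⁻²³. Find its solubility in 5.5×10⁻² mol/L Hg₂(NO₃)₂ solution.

Hg₂Br₂(s) ⇌ Hg₂²⁺(aq) + 2 Br⁻(aq)
Hg₂²⁺ is already present at 5.5×10⁻² mol/L. If s mol/L of Hg₂Br₂ dissolves, [Br⁻] = 2s while [Hg₂²⁺] ≈ 5.5×10⁻² mol/L.
Ksp = [Hg₂²⁺][Br⁻]^2 = (5.5×10⁻²)(2s)^2
(2s)^2 = 3.4×10⁻²³ / (5.5×10⁻²) = 6.2×10⁻²²
s = 1.2×10⁻¹¹ mol/L

1.2×10⁻¹¹ M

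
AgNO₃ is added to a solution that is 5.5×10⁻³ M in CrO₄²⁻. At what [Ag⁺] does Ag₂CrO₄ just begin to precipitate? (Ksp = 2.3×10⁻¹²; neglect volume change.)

2.0×10⁻⁵ M

A salt starts to precipitate once the ion product Q reaches its Ksp.
Ag₂CrO₄(s) ⇌ 2 Ag⁺(aq) + CrO₄²⁻(aq)
Ksp = [Ag⁺]^2[CrO₄²⁻] = [Ag⁺]^2(5.5×10⁻³)
[Ag⁺]^2 = 2.3×10⁻¹² / (5.5×10⁻³) = 4.2×10⁻¹⁰
[Ag⁺] = 2.0×10⁻⁵ M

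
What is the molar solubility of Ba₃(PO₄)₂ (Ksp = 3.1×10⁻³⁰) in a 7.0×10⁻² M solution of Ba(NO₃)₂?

Ba₃(PO₄)₂(s) ⇌ 3 Ba²⁺(aq) + 2 PO₄³⁻(aq)
With Ba²⁺ already at 7.0×10⁻² M and s small, take [Ba²⁺] ≈ 7.0×10⁻² M and [PO₄³⁻] = 2s.
Ksp = [Ba²⁺]^3[PO₄³⁻]^2 = (7.0×10⁻²)^3(2s)^2
(2s)^2 = 3.1×10⁻³⁰ / (7.0×10⁻²)^3 = 9.0×10⁻²⁷
s = 4.8×10⁻¹⁴ M

4.8×10⁻¹⁴ M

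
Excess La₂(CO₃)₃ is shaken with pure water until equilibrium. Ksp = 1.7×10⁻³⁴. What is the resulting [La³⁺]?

1.4×10⁻⁷ M

La₂(CO₃)₃(s) ⇌ 2 La³⁺(aq) + 3 CO₃²⁻(aq)
With molar solubility s: [La³⁺] = 2s, [CO₃²⁻] = 3s.
Ksp = [La³⁺]^2[CO₃²⁻]^3 = (2s)^2 · (3s)^3 = 108s^5 = 1.7×10⁻³⁴
s = 6.9×10⁻⁸ M
[La³⁺] = 2s = 1.4×10⁻⁷ M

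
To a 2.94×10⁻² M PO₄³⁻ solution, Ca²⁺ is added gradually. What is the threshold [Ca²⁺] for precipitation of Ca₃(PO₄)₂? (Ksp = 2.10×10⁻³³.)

Precipitation begins when Q = Ksp.
Ca₃(PO₄)₂(s) ⇌ 3 Ca²⁺(aq) + 2 PO₄³⁻(aq)
Ksp = [Ca²⁺]^3[PO₄³⁻]^2 = [Ca²⁺]^3(2.94×10⁻²)^2
[Ca²⁺]^3 = 2.10×10⁻³³ / (2.94×10⁻²)^2 = 2.43×10⁻³⁰
[Ca²⁺] = 1.34×10⁻¹⁰ M

1.34×10⁻¹⁰ M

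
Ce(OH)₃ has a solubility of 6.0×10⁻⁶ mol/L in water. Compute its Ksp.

Ce(OH)₃(s) ⇌ Ce³⁺(aq) + 3 OH⁻(aq)
For each mole of Ce(OH)₃ that dissolves per liter, [Ce³⁺] = s and [OH⁻] = 3s; let s denote this solubility.
Ksp = [Ce³⁺][OH⁻]^3 = s · (3s)^3 = 27s^4
Ksp = 27 × (6.0×10⁻⁶)^4 = 3.5×10⁻²⁰

Ksp = 3.5×10⁻²⁰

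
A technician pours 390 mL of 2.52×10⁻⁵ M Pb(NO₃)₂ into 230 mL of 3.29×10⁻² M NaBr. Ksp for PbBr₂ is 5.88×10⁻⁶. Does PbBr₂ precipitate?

The combined volume is 620 mL.
[Pb²⁺] = (2.52×10⁻⁵)(390)/620 = 1.59×10⁻⁵ M
[Br⁻] = (3.29×10⁻²)(230)/620 = 1.22×10⁻² M
Q = [Pb²⁺][Br⁻]^2 = 2.36×10⁻⁹
Q = 2.36×10⁻⁹ < Ksp = 5.88×10⁻⁶, so the solution is unsaturated and no precipitate forms.

No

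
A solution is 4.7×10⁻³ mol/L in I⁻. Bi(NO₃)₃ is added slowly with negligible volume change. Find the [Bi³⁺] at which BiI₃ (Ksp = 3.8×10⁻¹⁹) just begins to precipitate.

The threshold for precipitation is Q = Ksp.
BiI₃(s) ⇌ Bi³⁺(aq) + 3 I⁻(aq)
Ksp = [Bi³⁺][I⁻]^3 = [Bi³⁺](4.7×10⁻³)^3
[Bi³⁺] = 3.8×10⁻¹⁹ / (4.7×10⁻³)^3 = 3.7×10⁻¹²
[Bi³⁺] = 3.7×10⁻¹² mol/L

3.7×10⁻¹² M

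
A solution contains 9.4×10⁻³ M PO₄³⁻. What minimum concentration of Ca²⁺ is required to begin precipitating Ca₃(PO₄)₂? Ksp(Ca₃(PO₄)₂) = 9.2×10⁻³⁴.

2.2×10⁻¹⁰ M

Precipitation of each salt begins when its ion product equals Ksp.
Ca₃(PO₄)₂(s) ⇌ 3 Ca²⁺(aq) + 2 PO₄³⁻(aq)
Ksp = [Ca²⁺]^3[PO₄³⁻]^2 = [Ca²⁺]^3(9.4×10⁻³)^2
[Ca²⁺]^3 = 9.2×10⁻³⁴ / (9.4×10⁻³)^2 = 1.0×10⁻²⁹
[Ca²⁺] = 2.2×10⁻¹⁰ M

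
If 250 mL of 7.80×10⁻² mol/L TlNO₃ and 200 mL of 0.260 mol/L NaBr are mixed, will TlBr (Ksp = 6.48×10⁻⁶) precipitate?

Total volume after mixing = 250 + 200 = 450 mL.
[Tl⁺] = (7.80×10⁻²)(250)/450 = 4.33×10⁻² mol/L
[Br⁻] = (0.260)(200)/450 = 0.116 mol/L
Q = [Tl⁺][Br⁻] = 5.01×10⁻³
Since Q (5.01×10⁻³) exceeds Ksp (6.48×10⁻⁶), TlBr will precipitate.

Yes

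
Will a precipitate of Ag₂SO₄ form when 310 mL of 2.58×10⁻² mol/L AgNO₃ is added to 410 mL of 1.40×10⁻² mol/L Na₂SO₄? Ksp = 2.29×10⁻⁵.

No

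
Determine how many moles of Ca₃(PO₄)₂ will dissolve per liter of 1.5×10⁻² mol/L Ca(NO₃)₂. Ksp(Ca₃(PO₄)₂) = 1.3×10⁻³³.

Ca₃(PO₄)₂(s) ⇌ 3 Ca²⁺(aq) + 2 PO₄³⁻(aq)
Ca²⁺ is already present at 1.5×10⁻² mol/L. If s mol/L of Ca₃(PO₄)₂ dissolves, [PO₄³⁻] = 2s while [Ca²⁺] ≈ 1.5×10⁻² mol/L.
Ksp = [Ca²⁺]^3[PO₄³⁻]^2 = (1.5×10⁻²)^3(2s)^2
(2s)^2 = 1.3×10⁻³³ / (1.5×10⁻²)^3 = 3.9×10⁻²⁸
s = 9.8×10⁻¹⁵ mol/L

9.8×10⁻¹⁵ M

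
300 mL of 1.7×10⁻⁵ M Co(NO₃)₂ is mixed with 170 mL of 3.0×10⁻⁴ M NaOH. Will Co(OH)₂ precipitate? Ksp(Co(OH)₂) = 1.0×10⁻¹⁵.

Yes

The combined volume is 470 mL.
[Co²⁺] = (1.7×10⁻⁵)(300)/470 = 1.1×10⁻⁵ M
[OH⁻] = (3.0×10⁻⁴)(170)/470 = 1.1×10⁻⁴ M
Q = [Co²⁺][OH⁻]^2 = 1.3×10⁻¹³
Since Q (1.3×10⁻¹³) exceeds Ksp (1.0×10⁻¹⁵), Co(OH)₂ will precipitate.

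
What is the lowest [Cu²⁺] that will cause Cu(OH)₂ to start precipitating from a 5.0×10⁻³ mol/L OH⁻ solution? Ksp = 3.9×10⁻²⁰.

1.6×10⁻¹⁵ M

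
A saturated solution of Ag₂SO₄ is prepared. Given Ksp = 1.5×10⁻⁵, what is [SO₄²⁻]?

1.6×10⁻² M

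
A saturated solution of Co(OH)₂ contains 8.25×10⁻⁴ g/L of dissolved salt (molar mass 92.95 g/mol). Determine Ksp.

Convert to molarity: s = 8.25×10⁻⁴ / 92.95 = 8.8757×10⁻⁶ mol/L
Co(OH)₂(s) ⇌ Co²⁺(aq) + 2 OH⁻(aq)
Let s be the molar solubility. Then [Co²⁺] = s and [OH⁻] = 2s.
Ksp = [Co²⁺][OH⁻]^2 = s · (2s)^2 = 4s^3
Ksp = 4 × (8.8757×10⁻⁶)^3 = 2.80×10⁻¹⁵

Ksp = 2.80×10⁻¹⁵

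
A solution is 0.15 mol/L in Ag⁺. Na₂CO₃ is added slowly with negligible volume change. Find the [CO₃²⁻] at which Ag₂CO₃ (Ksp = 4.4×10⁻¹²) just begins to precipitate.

The threshold for precipitation is Q = Ksp.
Ag₂CO₃(s) ⇌ 2 Ag⁺(aq) + CO₃²⁻(aq)
Ksp = [Ag⁺]^2[CO₃²⁻] = [CO₃²⁻](0.15)^2
[CO₃²⁻] = 4.4×10⁻¹² / (0.15)^2 = 2.0×10⁻¹⁰
[CO₃²⁻] = 2.0×10⁻¹⁰ mol/L

2.0×10⁻¹⁰ M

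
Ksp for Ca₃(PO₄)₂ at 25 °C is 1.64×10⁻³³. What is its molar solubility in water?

Ca₃(PO₄)₂(s) ⇌ 3 Ca²⁺(aq) + 2 PO₄³⁻(aq)
Let s be the molar solubility. Then [Ca²⁺] = 3s and [PO₄³⁻] = 2s.
Ksp = [Ca²⁺]^3[PO₄³⁻]^2 = (3s)^3 · (2s)^2 = 108s^5
108s^5 = 1.64×10⁻³³  ⇒  s^5 = 1.52×10⁻³⁵
s = 1.09×10⁻⁷ mol/L

1.09×10⁻⁷ M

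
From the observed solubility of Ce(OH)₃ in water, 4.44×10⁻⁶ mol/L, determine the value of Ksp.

Ce(OH)₃(s) ⇌ Ce³⁺(aq) + 3 OH⁻(aq)
Let s be the molar solubility. Then [Ce³⁺] = s and [OH⁻] = 3s.
Ksp = [Ce³⁺][OH⁻]^3 = s · (3s)^3 = 27s^4
Ksp = 27 × (4.44×10⁻⁶)^4 = 1.05×10⁻²⁰

Ksp = 1.05×10⁻²⁰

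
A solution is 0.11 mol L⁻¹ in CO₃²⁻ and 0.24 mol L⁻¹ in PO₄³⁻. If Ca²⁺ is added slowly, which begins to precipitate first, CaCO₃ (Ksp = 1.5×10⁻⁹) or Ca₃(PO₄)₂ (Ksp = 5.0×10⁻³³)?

Precipitation begins when Q = Ksp.
For CaCO₃: [Ca²⁺] = (Ksp/[CO₃²⁻]) = 1.4×10⁻⁸ mol L⁻¹
For Ca₃(PO₄)₂: [Ca²⁺] = (Ksp/[PO₄³⁻]^2)^(1/3) = 4.4×10⁻¹¹ mol L⁻¹
The smaller threshold [Ca²⁺] is reached first, so Ca₃(PO₄)₂ precipitates first.

Ca₃(PO₄)₂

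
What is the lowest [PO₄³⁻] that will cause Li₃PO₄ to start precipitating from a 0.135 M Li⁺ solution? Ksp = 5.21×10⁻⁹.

2.12×10⁻⁶ M

A salt starts to precipitate once the ion product Q reaches its Ksp.
Li₃PO₄(s) ⇌ 3 Li⁺(aq) + PO₄³⁻(aq)
Ksp = [Li⁺]^3[PO₄³⁻] = [PO₄³⁻](0.135)^3
[PO₄³⁻] = 5.21×10⁻⁹ / (0.135)^3 = 2.12×10⁻⁶
[PO₄³⁻] = 2.12×10⁻⁶ M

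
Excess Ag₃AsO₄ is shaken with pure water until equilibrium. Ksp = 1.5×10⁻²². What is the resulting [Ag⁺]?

Ag₃AsO₄(s) ⇌ 3 Ag⁺(aq) + AsO₄³⁻(aq)
For each mole of Ag₃AsO₄ that dissolves per liter, [Ag⁺] = 3s and [AsO₄³⁻] = s; let s denote this solubility.
Ksp = [Ag⁺]^3[AsO₄³⁻] = (3s)^3 · s = 27s^4 = 1.5×10⁻²²
s = 1.5×10⁻⁶ mol L⁻¹
[Ag⁺] = 3s = 4.6×10⁻⁶ mol L⁻¹

4.6×10⁻⁶ M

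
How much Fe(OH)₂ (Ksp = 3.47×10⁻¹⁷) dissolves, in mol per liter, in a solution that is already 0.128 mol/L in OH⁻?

2.12×10⁻¹⁵ M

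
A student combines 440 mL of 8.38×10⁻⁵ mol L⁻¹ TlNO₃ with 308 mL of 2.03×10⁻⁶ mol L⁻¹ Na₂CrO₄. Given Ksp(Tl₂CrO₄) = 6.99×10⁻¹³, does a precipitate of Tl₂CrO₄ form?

After mixing, V = 440 mL + 308 mL = 748 mL.
[Tl⁺] = (8.38×10⁻⁵)(440)/748 = 4.93×10⁻⁵ mol L⁻¹
[CrO₄²⁻] = (2.03×10⁻⁶)(308)/748 = 8.36×10⁻⁷ mol L⁻¹
Q = [Tl⁺]^2[CrO₄²⁻] = 2.03×10⁻¹⁵
Q = 2.03×10⁻¹⁵ < Ksp = 6.99×10⁻¹³, so the solution is unsaturated and no precipitate forms.

No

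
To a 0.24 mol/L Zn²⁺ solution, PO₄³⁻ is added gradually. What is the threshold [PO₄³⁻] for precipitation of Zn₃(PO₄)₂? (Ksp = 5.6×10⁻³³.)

Precipitation begins when Q = Ksp.
Zn₃(PO₄)₂(s) ⇌ 3 Zn²⁺(aq) + 2 PO₄³⁻(aq)
Ksp = [Zn²⁺]^3[PO₄³⁻]^2 = [PO₄³⁻]^2(0.24)^3
[PO₄³⁻]^2 = 5.6×10⁻³³ / (0.24)^3 = 4.1×10⁻³¹
[PO₄³⁻] = 6.4×10⁻¹⁶ mol/L

6.4×10⁻¹⁶ M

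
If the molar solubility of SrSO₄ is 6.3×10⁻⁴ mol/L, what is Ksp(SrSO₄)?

SrSO₄(s) ⇌ Sr²⁺(aq) + SO₄²⁻(aq)
If s mol/L of SrSO₄ dissolves, [Sr²⁺] = s and [SO₄²⁻] = s.
Ksp = [Sr²⁺][SO₄²⁻] = s · s = s^2
Ksp = (6.3×10⁻⁴)^2 = 4.0×10⁻⁷

Ksp = 4.0×10⁻⁷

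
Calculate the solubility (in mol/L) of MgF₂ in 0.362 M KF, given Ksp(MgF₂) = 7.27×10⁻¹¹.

5.55×10⁻¹⁰ M

MgF₂(s) ⇌ Mg²⁺(aq) + 2 F⁻(aq)
The solution already contains F⁻ at 0.362 M. Let s be the molar solubility of MgF₂.
[F⁻] ≈ 0.362 M (common ion dominates); [Mg²⁺] = s.
Ksp = [Mg²⁺][F⁻]^2 = s(0.362)^2
s = 7.27×10⁻¹¹ / (0.362)^2 = 5.55×10⁻¹⁰
s = 5.55×10⁻¹⁰ M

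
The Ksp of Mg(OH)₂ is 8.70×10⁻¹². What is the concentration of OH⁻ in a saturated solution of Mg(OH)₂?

Mg(OH)₂(s) ⇌ Mg²⁺(aq) + 2 OH⁻(aq)
Call the molar solubility s, so that [Mg²⁺] = s and [OH⁻] = 2s.
Ksp = [Mg²⁺][OH⁻]^2 = s · (2s)^2 = 4s^3 = 8.70×10⁻¹²
s = 1.30×10⁻⁴ mol/L
[OH⁻] = 2s = 2.59×10⁻⁴ mol/L

2.59×10⁻⁴ M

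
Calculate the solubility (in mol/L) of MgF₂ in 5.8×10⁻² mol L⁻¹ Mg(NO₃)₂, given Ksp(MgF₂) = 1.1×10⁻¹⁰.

2.2×10⁻⁵ M

MgF₂(s) ⇌ Mg²⁺(aq) + 2 F⁻(aq)
Mg²⁺ is already present at 5.8×10⁻² mol L⁻¹. If s mol/L of MgF₂ dissolves, [F⁻] = 2s while [Mg²⁺] ≈ 5.8×10⁻² mol L⁻¹.
Ksp = [Mg²⁺][F⁻]^2 = (5.8×10⁻²)(2s)^2
(2s)^2 = 1.1×10⁻¹⁰ / (5.8×10⁻²) = 1.9×10⁻⁹
s = 2.2×10⁻⁵ mol L⁻¹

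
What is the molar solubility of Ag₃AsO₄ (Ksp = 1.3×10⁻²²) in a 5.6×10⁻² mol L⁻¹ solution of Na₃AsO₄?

Ag₃AsO₄(s) ⇌ 3 Ag⁺(aq) + AsO₄³⁻(aq)
AsO₄³⁻ is already present at 5.6×10⁻² mol L⁻¹. If s mol/L of Ag₃AsO₄ dissolves, [Ag⁺] = 3s while [AsO₄³⁻] ≈ 5.6×10⁻² mol L⁻¹.
Ksp = [Ag⁺]^3[AsO₄³⁻] = (3s)^3(5.6×10⁻²)
(3s)^3 = 1.3×10⁻²² / (5.6×10⁻²) = 2.3×10⁻²¹
s = 4.4×10⁻⁸ mol L⁻¹

4.4×10⁻⁸ M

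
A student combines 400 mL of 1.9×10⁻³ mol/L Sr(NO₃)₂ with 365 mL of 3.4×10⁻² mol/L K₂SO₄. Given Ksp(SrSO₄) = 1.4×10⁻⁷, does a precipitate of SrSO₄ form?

Yes

The combined volume is 765 mL.
[Sr²⁺] = (1.9×10⁻³)(400)/765 = 9.9×10⁻⁴ mol/L
[SO₄²⁻] = (3.4×10⁻²)(365)/765 = 1.6×10⁻² mol/L
Q = [Sr²⁺][SO₄²⁻] = 1.6×10⁻⁵
Since Q (1.6×10⁻⁵) exceeds Ksp (1.4×10⁻⁷), SrSO₄ will precipitate.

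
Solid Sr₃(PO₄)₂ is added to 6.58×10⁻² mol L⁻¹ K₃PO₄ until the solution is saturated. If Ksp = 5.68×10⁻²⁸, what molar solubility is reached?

Sr₃(PO₄)₂(s) ⇌ 3 Sr²⁺(aq) + 2 PO₄³⁻(aq)
The solution already contains PO₄³⁻ at 6.58×10⁻² mol L⁻¹. Let s be the molar solubility of Sr₃(PO₄)₂.
[PO₄³⁻] ≈ 6.58×10⁻² mol L⁻¹ (common ion dominates); [Sr²⁺] = 3s.
Ksp = [Sr²⁺]^3[PO₄³⁻]^2 = (3s)^3(6.58×10⁻²)^2
(3s)^3 = 5.68×10⁻²⁸ / (6.58×10⁻²)^2 = 1.31×10⁻²⁵
s = 1.69×10⁻⁹ mol L⁻¹

1.69×10⁻⁹ M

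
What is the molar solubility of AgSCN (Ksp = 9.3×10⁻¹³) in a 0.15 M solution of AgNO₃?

6.2×10⁻¹² M

AgSCN(s) ⇌ Ag⁺(aq) + SCN⁻(aq)
With Ag⁺ already at 0.15 M and s small, take [Ag⁺] ≈ 0.15 M and [SCN⁻] = s.
Ksp = [Ag⁺][SCN⁻] = (0.15)s
s = 9.3×10⁻¹³ / (0.15) = 6.2×10⁻¹²
s = 6.2×10⁻¹² M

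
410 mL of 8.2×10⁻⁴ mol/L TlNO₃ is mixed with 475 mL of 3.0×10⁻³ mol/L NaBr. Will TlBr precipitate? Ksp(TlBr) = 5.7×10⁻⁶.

No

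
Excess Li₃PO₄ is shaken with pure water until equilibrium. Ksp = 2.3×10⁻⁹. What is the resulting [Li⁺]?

Li₃PO₄(s) ⇌ 3 Li⁺(aq) + PO₄³⁻(aq)
If s mol/L of Li₃PO₄ dissolves, [Li⁺] = 3s and [PO₄³⁻] = s.
Ksp = [Li⁺]^3[PO₄³⁻] = (3s)^3 · s = 27s^4 = 2.3×10⁻⁹
s = 3.0×10⁻³ mol/L
[Li⁺] = 3s = 9.1×10⁻³ mol/L

9.1×10⁻³ M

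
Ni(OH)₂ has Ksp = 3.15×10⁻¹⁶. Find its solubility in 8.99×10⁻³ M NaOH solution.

3.90×10⁻¹² M

Ni(OH)₂(s) ⇌ Ni²⁺(aq) + 2 OH⁻(aq)
OH⁻ is already present at 8.99×10⁻³ M. If s mol/L of Ni(OH)₂ dissolves, [Ni²⁺] = s while [OH⁻] ≈ 8.99×10⁻³ M.
Ksp = [Ni²⁺][OH⁻]^2 = s(8.99×10⁻³)^2
s = 3.15×10⁻¹⁶ / (8.99×10⁻³)^2 = 3.90×10⁻¹²
s = 3.90×10⁻¹² M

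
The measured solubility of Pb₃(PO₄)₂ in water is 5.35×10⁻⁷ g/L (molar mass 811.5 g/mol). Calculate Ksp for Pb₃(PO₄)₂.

Ksp = 1.35×10⁻⁴⁴

s = (5.35×10⁻⁷ g L⁻¹)/(811.5 g mol⁻¹) = 6.5927×10⁻¹⁰ M
Pb₃(PO₄)₂(s) ⇌ 3 Pb²⁺(aq) + 2 PO₄³⁻(aq)
Let s be the molar solubility. Then [Pb²⁺] = 3s and [PO₄³⁻] = 2s.
Ksp = [Pb²⁺]^3[PO₄³⁻]^2 = (3s)^3 · (2s)^2 = 108s^5
Ksp = 108 × (6.5927×10⁻¹⁰)^5 = 1.35×10⁻⁴⁴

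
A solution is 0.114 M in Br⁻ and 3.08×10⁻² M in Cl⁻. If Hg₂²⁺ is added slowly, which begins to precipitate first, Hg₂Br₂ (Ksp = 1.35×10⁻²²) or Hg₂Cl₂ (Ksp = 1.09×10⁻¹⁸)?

Hg₂Br₂

Precipitation of each salt begins when its ion product equals Ksp.
For Hg₂Br₂: [Hg₂²⁺] = (Ksp/[Br⁻]^2) = 1.04×10⁻²⁰ M
For Hg₂Cl₂: [Hg₂²⁺] = (Ksp/[Cl⁻]^2) = 1.15×10⁻¹⁵ M
The smaller threshold [Hg₂²⁺] is reached first, so Hg₂Br₂ precipitates first.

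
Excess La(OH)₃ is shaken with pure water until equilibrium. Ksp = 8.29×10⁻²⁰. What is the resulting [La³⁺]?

La(OH)₃(s) ⇌ La³⁺(aq) + 3 OH⁻(aq)
If s mol/L of La(OH)₃ dissolves, [La³⁺] = s and [OH⁻] = 3s.
Ksp = [La³⁺][OH⁻]^3 = s · (3s)^3 = 27s^4 = 8.29×10⁻²⁰
s = 7.44×10⁻⁶ mol/L
[La³⁺] = s = 7.44×10⁻⁶ mol/L

7.44×10⁻⁶ M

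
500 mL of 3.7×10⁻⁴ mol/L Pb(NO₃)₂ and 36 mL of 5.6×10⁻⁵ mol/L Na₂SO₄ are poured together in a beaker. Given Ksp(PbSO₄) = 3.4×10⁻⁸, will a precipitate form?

No

Total volume after mixing = 500 + 36 = 536 mL.
[Pb²⁺] = (3.7×10⁻⁴)(500)/536 = 3.5×10⁻⁴ mol/L
[SO₄²⁻] = (5.6×10⁻⁵)(36)/536 = 3.8×10⁻⁶ mol/L
Q = [Pb²⁺][SO₄²⁻] = 1.3×10⁻⁹
Q = 1.3×10⁻⁹ < Ksp = 3.4×10⁻⁸, so the solution is unsaturated and no precipitate forms.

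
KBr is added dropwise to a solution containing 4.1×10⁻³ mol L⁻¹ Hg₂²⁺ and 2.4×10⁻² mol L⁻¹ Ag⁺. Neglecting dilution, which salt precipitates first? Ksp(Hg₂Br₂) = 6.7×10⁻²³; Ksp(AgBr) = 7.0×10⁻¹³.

AgBr

The threshold for precipitation is Q = Ksp.
For Hg₂Br₂: [Br⁻] = (Ksp/[Hg₂²⁺])^(1/2) = 1.3×10⁻¹⁰ mol L⁻¹
For AgBr: [Br⁻] = (Ksp/[Ag⁺]) = 2.9×10⁻¹¹ mol L⁻¹
AgBr requires the lower [Br⁻], so it precipitates first.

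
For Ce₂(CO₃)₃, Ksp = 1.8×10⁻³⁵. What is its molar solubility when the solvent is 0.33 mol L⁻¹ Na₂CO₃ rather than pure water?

Ce₂(CO₃)₃(s) ⇌ 2 Ce³⁺(aq) + 3 CO₃²⁻(aq)
With CO₃²⁻ already at 0.33 mol L⁻¹ and s small, take [CO₃²⁻] ≈ 0.33 mol L⁻¹ and [Ce³⁺] = 2s.
Ksp = [Ce³⁺]^2[CO₃²⁻]^3 = (2s)^2(0.33)^3
(2s)^2 = 1.8×10⁻³⁵ / (0.33)^3 = 5.0×10⁻³⁴
s = 1.1×10⁻¹⁷ mol L⁻¹

1.1×10⁻¹⁷ M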